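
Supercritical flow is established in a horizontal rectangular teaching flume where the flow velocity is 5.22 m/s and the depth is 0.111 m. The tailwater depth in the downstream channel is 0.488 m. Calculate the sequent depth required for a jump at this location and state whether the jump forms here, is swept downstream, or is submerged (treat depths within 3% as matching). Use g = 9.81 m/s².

Fr₁ = V₁/√(g·y₁) = 5.22/√(9.81×0.111) = 5.00.
Conjugate-depth relation: y₂/y₁ = ½[√(1 + 8Fr₁²) − 1] = ½[√201.2 − 1] = 6.59.
y₂ = 6.59 × 0.111 = 0.732 m.
Tailwater y_tw = 0.488 m: y_tw < y₂, so the jump is swept downstream.

y₂ = 0.732 m; the jump is swept downstream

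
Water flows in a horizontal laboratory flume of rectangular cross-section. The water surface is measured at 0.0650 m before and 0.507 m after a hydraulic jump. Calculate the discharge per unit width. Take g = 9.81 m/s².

q = 0.304 m²/s

For a rectangular channel the momentum equation gives q² = ½·g·y₁·y₂·(y₁ + y₂) = ½×9.81×0.0650×0.507×0.572 = 0.0925.
q = √0.0925 = 0.304 m²/s.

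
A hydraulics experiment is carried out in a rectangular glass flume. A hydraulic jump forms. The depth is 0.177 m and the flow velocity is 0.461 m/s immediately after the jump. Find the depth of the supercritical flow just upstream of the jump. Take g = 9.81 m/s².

y₁ = 0.0360 m

Fr₂ = V₂/√(g·y₂) = 0.461/√(9.81×0.177) = 0.350.
From the momentum equation (using Fr₂), y₁/y₂ = ½[√(1 + 8Fr₂²) − 1] = ½[√1.979 − 1] = 0.203.
y₁ = 0.203 × 0.177 = 0.0360 m.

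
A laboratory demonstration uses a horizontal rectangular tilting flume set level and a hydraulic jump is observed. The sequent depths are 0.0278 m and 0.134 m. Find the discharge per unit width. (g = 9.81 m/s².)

For a rectangular channel the momentum equation gives q² = ½·g·y₁·y₂·(y₁ + y₂) = ½×9.81×0.0278×0.134×0.162 = 0.00296.
q = √0.00296 = 0.0544 m²/s.

q = 0.0544 m²/s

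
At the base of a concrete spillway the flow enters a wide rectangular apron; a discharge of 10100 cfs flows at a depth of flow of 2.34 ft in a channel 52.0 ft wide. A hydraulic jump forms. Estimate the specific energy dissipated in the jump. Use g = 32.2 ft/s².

ΔE = 78.2 ft

q = Q/b = 10100/52.0 = 194 ft²/s; V₁ = q/y₁ = 83.0 ft/s. Fr₁ = V₁/√(g·y₁) = 9.56.
Bélanger equation: y₂/y₁ = ½[√(1 + 8Fr₁²) − 1] = ½[√732.5 − 1] = 13.0.
y₂ = 13.0 × 2.34 = 30.5 ft.
V₂ = q/y₂ = 194/30.5 = 6.37 ft/s. E₁ = y₁ + V₁²/2g = 109 ft; E₂ = y₂ + V₂²/2g = 31.1 ft. ΔE = E₁ − E₂ = 78.2 ft.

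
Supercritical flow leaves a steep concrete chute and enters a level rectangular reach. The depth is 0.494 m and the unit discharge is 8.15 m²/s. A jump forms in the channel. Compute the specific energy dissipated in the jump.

ΔE = 9.24 m

V₁ = q/y₁ = 8.15/0.494 = 16.5 m/s. Fr₁ = V₁/√(g·y₁) = 16.5/√(9.81×0.494) = 7.49.
Conjugate-depth relation: y₂/y₁ = ½[√(1 + 8Fr₁²) − 1] = ½[√450.3 − 1] = 10.1.
y₂ = 10.1 × 0.494 = 4.99 m.
V₂ = q/y₂ = 8.15/4.99 = 1.63 m/s. E₁ = y₁ + V₁²/2g = 14.4 m; E₂ = y₂ + V₂²/2g = 5.13 m. ΔE = E₁ − E₂ = 9.24 m.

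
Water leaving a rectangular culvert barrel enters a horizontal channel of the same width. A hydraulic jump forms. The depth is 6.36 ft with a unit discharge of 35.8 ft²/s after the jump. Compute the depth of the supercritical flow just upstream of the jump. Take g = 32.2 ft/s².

V₂ = q/y₂ = 35.8/6.36 = 5.63 ft/s; Fr₂ = V₂/√(g·y₂) = 0.393.
From the momentum equation (using Fr₂), y₁/y₂ = ½[√(1 + 8Fr₂²) − 1] = ½[√2.238 − 1] = 0.248.
y₁ = 0.248 × 6.36 = 1.58 ft.

y₁ = 1.58 ft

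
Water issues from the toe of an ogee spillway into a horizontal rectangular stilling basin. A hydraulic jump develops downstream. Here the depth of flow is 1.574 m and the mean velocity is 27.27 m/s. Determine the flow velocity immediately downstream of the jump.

V₂ = 2.924 m/s

Fr₁ = V₁/√(g·y₁) = 27.27/√(9.81×1.574) = 6.940.
From the momentum equation for a rectangular channel, y₂/y₁ = ½[√(1 + 8Fr₁²) − 1] = ½[√386.29 − 1] = 9.327.
y₂ = 9.327 × 1.574 = 14.68 m.
q = V₁·y₁ = 27.27 × 1.574 = 42.92 m²/s.
V₂ = q/y₂ = 42.92/14.68 = 2.924 m/s.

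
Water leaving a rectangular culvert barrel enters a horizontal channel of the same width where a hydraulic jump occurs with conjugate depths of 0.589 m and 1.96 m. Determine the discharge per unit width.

q = 3.80 m²/s

For a rectangular channel the momentum equation gives q² = ½·g·y₁·y₂·(y₁ + y₂) = ½×9.81×0.589×1.96×2.55 = 14.4.
q = √14.4 = 3.80 m²/s.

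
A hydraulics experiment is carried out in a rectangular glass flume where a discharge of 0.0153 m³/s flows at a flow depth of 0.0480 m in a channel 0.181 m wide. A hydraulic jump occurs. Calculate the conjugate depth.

y₂ = 0.152 m

q = Q/b = 0.0153/0.181 = 0.0845 m²/s; V₁ = q/y₁ = 1.76 m/s. Fr₁ = V₁/√(g·y₁) = 2.57.
From the momentum equation for a rectangular channel, y₂/y₁ = ½[√(1 + 8Fr₁²) − 1] = ½[√53.69 − 1] = 3.16.
y₂ = 3.16 × 0.0480 = 0.152 m.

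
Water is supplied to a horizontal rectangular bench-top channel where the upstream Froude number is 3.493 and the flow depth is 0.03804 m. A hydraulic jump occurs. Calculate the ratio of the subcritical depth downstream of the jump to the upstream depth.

y₂/y₁ = 4.465

Fr₁ = 3.493 (given).
Sequent-depth ratio: y₂/y₁ = ½[√(1 + 8Fr₁²) − 1] = ½[√98.608 − 1] = 4.465.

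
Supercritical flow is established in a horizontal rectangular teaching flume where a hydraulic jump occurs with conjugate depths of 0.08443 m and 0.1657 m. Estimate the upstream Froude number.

Fr₁ = 1.705

For a rectangular channel the momentum equation gives q² = ½·g·y₁·y₂·(y₁ + y₂) = ½×9.81×0.08443×0.1657×0.2501 = 0.01716.
q = √0.01716 = 0.1310 m²/s.
V₁ = q/y₁ = 1.552 m/s; Fr₁ = V₁/√(g·y₁) = 1.705.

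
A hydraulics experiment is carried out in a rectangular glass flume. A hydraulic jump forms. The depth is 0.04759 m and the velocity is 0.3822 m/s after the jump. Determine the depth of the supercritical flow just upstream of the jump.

Fr₂ = V₂/√(g·y₂) = 0.3822/√(9.81×0.04759) = 0.5594.
Since the conjugate-depth ratio holds either way, y₁/y₂ = ½[√(1 + 8Fr₂²) − 1] = ½[√3.5031 − 1] = 0.4358.
y₁ = 0.4358 × 0.04759 = 0.02074 m.

y₁ = 0.02074 m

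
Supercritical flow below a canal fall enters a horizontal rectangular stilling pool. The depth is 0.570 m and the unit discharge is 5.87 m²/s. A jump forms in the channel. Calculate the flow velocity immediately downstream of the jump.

V₂ = 1.81 m/s

V₁ = q/y₁ = 5.87/0.570 = 10.3 m/s. Fr₁ = V₁/√(g·y₁) = 10.3/√(9.81×0.570) = 4.36.
Bélanger equation: y₂/y₁ = ½[√(1 + 8Fr₁²) − 1] = ½[√152.7 − 1] = 5.68.
y₂ = 5.68 × 0.570 = 3.24 m.
V₂ = q/y₂ = 5.87/3.24 = 1.81 m/s.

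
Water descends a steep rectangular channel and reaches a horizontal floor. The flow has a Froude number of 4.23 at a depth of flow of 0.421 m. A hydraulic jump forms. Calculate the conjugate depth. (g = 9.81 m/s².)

y₂ = 2.32 m

Fr₁ = 4.23 (given).
Sequent-depth ratio: y₂/y₁ = ½[√(1 + 8Fr₁²) − 1] = ½[√144.1 − 1] = 5.50.
y₂ = 5.50 × 0.421 = 2.32 m.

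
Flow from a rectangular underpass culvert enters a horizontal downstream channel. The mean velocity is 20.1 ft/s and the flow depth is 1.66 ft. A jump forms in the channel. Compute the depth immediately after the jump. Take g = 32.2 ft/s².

y₂ = 5.68 ft

Fr₁ = V₁/√(g·y₁) = 20.1/√(32.2×1.66) = 2.75.
Bélanger equation: y₂/y₁ = ½[√(1 + 8Fr₁²) − 1] = ½[√61.47 − 1] = 3.42.
y₂ = 3.42 × 1.66 = 5.68 ft.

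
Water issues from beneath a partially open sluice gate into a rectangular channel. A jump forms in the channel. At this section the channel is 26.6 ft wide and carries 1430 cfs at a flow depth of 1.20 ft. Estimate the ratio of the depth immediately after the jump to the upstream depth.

q = Q/b = 1430/26.6 = 53.8 ft²/s; V₁ = q/y₁ = 44.8 ft/s. Fr₁ = V₁/√(g·y₁) = 7.21.
Conjugate-depth relation: y₂/y₁ = ½[√(1 + 8Fr₁²) − 1] = ½[√416.5 − 1] = 9.70.

y₂/y₁ = 9.70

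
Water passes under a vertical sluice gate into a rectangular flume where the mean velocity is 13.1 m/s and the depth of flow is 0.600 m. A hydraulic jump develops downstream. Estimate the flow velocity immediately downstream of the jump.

Fr₁ = V₁/√(g·y₁) = 13.1/√(9.81×0.600) = 5.40.
Sequent-depth ratio: y₂/y₁ = ½[√(1 + 8Fr₁²) − 1] = ½[√234.2 − 1] = 7.15.
y₂ = 7.15 × 0.600 = 4.29 m.
q = V₁·y₁ = 13.1 × 0.600 = 7.86 m²/s.
V₂ = q/y₂ = 7.86/4.29 = 1.83 m/s.

V₂ = 1.83 m/s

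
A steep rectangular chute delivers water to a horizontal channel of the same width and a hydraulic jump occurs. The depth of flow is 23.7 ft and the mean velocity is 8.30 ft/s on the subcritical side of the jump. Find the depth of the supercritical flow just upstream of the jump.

y₁ = 3.70 ft

Fr₂ = V₂/√(g·y₂) = 8.30/√(32.2×23.7) = 0.300.
From the momentum equation (using Fr₂), y₁/y₂ = ½[√(1 + 8Fr₂²) − 1] = ½[√1.722 − 1] = 0.156.
y₁ = 0.156 × 23.7 = 3.70 ft.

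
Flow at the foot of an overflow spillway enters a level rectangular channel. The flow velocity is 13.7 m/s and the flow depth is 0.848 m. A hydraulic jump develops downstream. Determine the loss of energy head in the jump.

ΔE = 4.88 m

Fr₁ = V₁/√(g·y₁) = 13.7/√(9.81×0.848) = 4.75.
Conjugate-depth relation: y₂/y₁ = ½[√(1 + 8Fr₁²) − 1] = ½[√181.5 − 1] = 6.24.
y₂ = 6.24 × 0.848 = 5.29 m.
Head loss: ΔE = (y₂ − y₁)³/(4y₁y₂) = (5.29 − 0.848)³/(4×0.848×5.29) = 87.5/17.9 = 4.88 m.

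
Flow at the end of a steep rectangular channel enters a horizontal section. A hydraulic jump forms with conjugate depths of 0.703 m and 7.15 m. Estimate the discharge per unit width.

For a rectangular channel the momentum equation gives q² = ½·g·y₁·y₂·(y₁ + y₂) = ½×9.81×0.703×7.15×7.85 = 194.
q = √194 = 13.9 m²/s.

q = 13.9 m²/s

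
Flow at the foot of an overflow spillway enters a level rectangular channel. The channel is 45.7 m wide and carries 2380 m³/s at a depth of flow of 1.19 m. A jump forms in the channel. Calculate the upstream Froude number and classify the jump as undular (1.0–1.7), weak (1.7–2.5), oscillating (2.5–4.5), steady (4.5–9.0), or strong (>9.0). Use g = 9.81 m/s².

q = Q/b = 2380/45.7 = 52.1 m²/s; V₁ = q/y₁ = 43.8 m/s. Fr₁ = V₁/√(g·y₁) = 12.8.
Fr₁ = 12.8 lies in the strong range.

Fr₁ = 12.8; strong jump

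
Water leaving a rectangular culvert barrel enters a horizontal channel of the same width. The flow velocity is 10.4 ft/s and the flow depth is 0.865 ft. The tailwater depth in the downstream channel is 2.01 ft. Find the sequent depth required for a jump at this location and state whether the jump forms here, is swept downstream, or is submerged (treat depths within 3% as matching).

Fr₁ = V₁/√(g·y₁) = 10.4/√(32.2×0.865) = 1.97.
By Bélanger, y₂/y₁ = ½[√(1 + 8Fr₁²) − 1] = ½[√32.07 − 1] = 2.33.
y₂ = 2.33 × 0.865 = 2.02 ft.
Tailwater y_tw = 2.01 ft: y_tw ≈ y₂, so the jump forms here.

y₂ = 2.02 ft; the jump forms here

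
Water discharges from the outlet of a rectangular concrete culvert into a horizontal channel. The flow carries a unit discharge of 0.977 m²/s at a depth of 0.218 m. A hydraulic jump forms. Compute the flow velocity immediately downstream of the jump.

V₁ = q/y₁ = 0.977/0.218 = 4.48 m/s. Fr₁ = V₁/√(g·y₁) = 4.48/√(9.81×0.218) = 3.06.
Conjugate-depth relation: y₂/y₁ = ½[√(1 + 8Fr₁²) − 1] = ½[√76.13 − 1] = 3.86.
y₂ = 3.86 × 0.218 = 0.842 m.
V₂ = q/y₂ = 0.977/0.842 = 1.16 m/s.

V₂ = 1.16 m/s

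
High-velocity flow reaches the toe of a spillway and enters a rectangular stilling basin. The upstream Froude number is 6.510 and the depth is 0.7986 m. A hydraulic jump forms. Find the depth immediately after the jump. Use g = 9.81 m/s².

Fr₁ = 6.510 (given).
Sequent-depth ratio: y₂/y₁ = ½[√(1 + 8Fr₁²) − 1] = ½[√340.04 − 1] = 8.720.
y₂ = 8.720 × 0.7986 = 6.964 m.

y₂ = 6.964 m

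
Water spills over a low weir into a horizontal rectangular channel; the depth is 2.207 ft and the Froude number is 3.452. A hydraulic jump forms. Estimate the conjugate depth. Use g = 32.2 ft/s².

Fr₁ = 3.452 (given).
Sequent-depth ratio: y₂/y₁ = ½[√(1 + 8Fr₁²) − 1] = ½[√96.330 − 1] = 4.407.
y₂ = 4.407 × 2.207 = 9.727 ft.

y₂ = 9.727 ft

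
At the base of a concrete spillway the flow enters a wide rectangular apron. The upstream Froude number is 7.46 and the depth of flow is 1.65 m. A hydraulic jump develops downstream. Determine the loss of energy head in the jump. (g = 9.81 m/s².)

Fr₁ = 7.46 (given).
From the momentum equation for a rectangular channel, y₂/y₁ = ½[√(1 + 8Fr₁²) − 1] = ½[√446.2 − 1] = 10.1.
y₂ = 10.1 × 1.65 = 16.6 m.
V₁ = Fr₁·√(g·y₁) = 7.46×√(9.81×1.65) = 30.0 m/s; q = V₁·y₁ = 49.5 m²/s. V₂ = q/y₂ = 49.5/16.6 = 2.98 m/s. E₁ = y₁ + V₁²/2g = 47.6 m; E₂ = y₂ + V₂²/2g = 17.1 m. ΔE = E₁ − E₂ = 30.5 m.

ΔE = 30.5 m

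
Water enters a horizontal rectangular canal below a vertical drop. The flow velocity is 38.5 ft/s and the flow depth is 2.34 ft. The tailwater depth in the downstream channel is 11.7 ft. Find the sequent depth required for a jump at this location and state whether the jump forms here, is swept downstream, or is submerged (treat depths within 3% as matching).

y₂ = 13.6 ft; the jump is swept downstream

Fr₁ = V₁/√(g·y₁) = 38.5/√(32.2×2.34) = 4.44.
Conjugate-depth relation: y₂/y₁ = ½[√(1 + 8Fr₁²) − 1] = ½[√158.4 − 1] = 5.79.
y₂ = 5.79 × 2.34 = 13.6 ft.
Tailwater y_tw = 11.7 ft: y_tw < y₂, so the jump is swept downstream.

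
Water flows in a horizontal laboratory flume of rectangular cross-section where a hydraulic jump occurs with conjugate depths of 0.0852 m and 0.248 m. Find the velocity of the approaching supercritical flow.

V₁ = 2.18 m/s

For a rectangular channel the momentum equation gives q² = ½·g·y₁·y₂·(y₁ + y₂) = ½×9.81×0.0852×0.248×0.333 = 0.0345.
q = √0.0345 = 0.186 m²/s.
V₁ = q/y₁ = 0.186/0.0852 = 2.18 m/s.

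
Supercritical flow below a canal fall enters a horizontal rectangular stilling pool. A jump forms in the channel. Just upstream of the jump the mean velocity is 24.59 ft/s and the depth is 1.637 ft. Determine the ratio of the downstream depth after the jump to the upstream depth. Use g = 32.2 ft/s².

y₂/y₁ = 4.316

Fr₁ = V₁/√(g·y₁) = 24.59/√(32.2×1.637) = 3.387.
Conjugate-depth relation: y₂/y₁ = ½[√(1 + 8Fr₁²) − 1] = ½[√92.770 − 1] = 4.316.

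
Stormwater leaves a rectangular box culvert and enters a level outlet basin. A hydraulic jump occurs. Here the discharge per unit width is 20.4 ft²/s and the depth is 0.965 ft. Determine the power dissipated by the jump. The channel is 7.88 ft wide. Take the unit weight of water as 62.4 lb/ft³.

P = 52.9 hp

V₁ = q/y₁ = 20.4/0.965 = 21.1 ft/s. Fr₁ = V₁/√(g·y₁) = 21.1/√(32.2×0.965) = 3.79.
By Bélanger, y₂/y₁ = ½[√(1 + 8Fr₁²) − 1] = ½[√116.1 − 1] = 4.89.
y₂ = 4.89 × 0.965 = 4.72 ft.
Head loss: ΔE = (y₂ − y₁)³/(4y₁y₂) = (4.72 − 0.965)³/(4×0.965×4.72) = 52.8/18.2 = 2.90 ft.
Q = q·b = 20.4 × 7.88 = 161 cfs. P = γ·Q·ΔE/550 = 62.4 × 161 × 2.90 / 550 = 52.9 hp.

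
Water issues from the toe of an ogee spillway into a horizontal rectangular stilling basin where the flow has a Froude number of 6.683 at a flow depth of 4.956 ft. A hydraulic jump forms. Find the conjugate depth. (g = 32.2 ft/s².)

y₂ = 44.43 ft

Fr₁ = 6.683 (given).
From the momentum equation for a rectangular channel, y₂/y₁ = ½[√(1 + 8Fr₁²) − 1] = ½[√358.30 − 1] = 8.964.
y₂ = 8.964 × 4.956 = 44.43 ft.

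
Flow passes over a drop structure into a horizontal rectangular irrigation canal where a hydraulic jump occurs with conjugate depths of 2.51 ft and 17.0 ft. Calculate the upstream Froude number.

Fr₁ = 5.13

For a rectangular channel the momentum equation gives q² = ½·g·y₁·y₂·(y₁ + y₂) = ½×32.2×2.51×17.0×19.5 = 13403.
q = √13403 = 116 ft²/s.
V₁ = q/y₁ = 46.1 ft/s; Fr₁ = V₁/√(g·y₁) = 5.13.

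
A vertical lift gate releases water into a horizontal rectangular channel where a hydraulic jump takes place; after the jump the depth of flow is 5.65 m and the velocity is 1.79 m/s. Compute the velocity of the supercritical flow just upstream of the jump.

V₁ = 17.1 m/s

Fr₂ = V₂/√(g·y₂) = 1.79/√(9.81×5.65) = 0.240.
Since the conjugate-depth ratio holds either way, y₁/y₂ = ½[√(1 + 8Fr₂²) − 1] = ½[√1.462 − 1] = 0.105.
y₁ = 0.105 × 5.65 = 0.591 m.
V₁ = q/y₁ = 10.1/0.591 = 17.1 m/s.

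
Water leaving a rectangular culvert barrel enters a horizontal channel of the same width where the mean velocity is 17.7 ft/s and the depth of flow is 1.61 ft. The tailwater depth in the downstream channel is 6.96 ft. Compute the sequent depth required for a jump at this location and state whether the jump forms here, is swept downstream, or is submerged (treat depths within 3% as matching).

Fr₁ = V₁/√(g·y₁) = 17.7/√(32.2×1.61) = 2.46.
Bélanger equation: y₂/y₁ = ½[√(1 + 8Fr₁²) − 1] = ½[√49.35 − 1] = 3.01.
y₂ = 3.01 × 1.61 = 4.85 ft.
Tailwater y_tw = 6.96 ft: y_tw > y₂, so the jump is submerged.

y₂ = 4.85 ft; the jump is submerged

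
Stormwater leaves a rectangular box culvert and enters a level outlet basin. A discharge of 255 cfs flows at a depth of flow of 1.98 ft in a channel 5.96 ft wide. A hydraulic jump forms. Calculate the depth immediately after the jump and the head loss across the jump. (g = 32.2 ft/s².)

y₂ = 6.65 ft; ΔE = 1.94 ft

q = Q/b = 255/5.96 = 42.8 ft²/s; V₁ = q/y₁ = 21.6 ft/s. Fr₁ = V₁/√(g·y₁) = 2.71.
Conjugate-depth relation: y₂/y₁ = ½[√(1 + 8Fr₁²) − 1] = ½[√59.59 − 1] = 3.36.
y₂ = 3.36 × 1.98 = 6.65 ft.
Head loss: ΔE = (y₂ − y₁)³/(4y₁y₂) = (6.65 − 1.98)³/(4×1.98×6.65) = 102/52.7 = 1.94 ft.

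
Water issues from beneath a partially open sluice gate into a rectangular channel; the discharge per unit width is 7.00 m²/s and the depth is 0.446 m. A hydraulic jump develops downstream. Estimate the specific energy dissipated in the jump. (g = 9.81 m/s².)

V₁ = q/y₁ = 7.00/0.446 = 15.7 m/s. Fr₁ = V₁/√(g·y₁) = 15.7/√(9.81×0.446) = 7.50.
Sequent-depth ratio: y₂/y₁ = ½[√(1 + 8Fr₁²) − 1] = ½[√451.4 − 1] = 10.1.
y₂ = 10.1 × 0.446 = 4.51 m.
V₂ = q/y₂ = 7.00/4.51 = 1.55 m/s. E₁ = y₁ + V₁²/2g = 13.0 m; E₂ = y₂ + V₂²/2g = 4.64 m. ΔE = E₁ − E₂ = 8.36 m.

ΔE = 8.36 m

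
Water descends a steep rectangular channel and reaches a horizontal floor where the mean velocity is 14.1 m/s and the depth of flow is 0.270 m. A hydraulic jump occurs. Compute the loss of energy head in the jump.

ΔE = 7.15 m

Fr₁ = V₁/√(g·y₁) = 14.1/√(9.81×0.270) = 8.66.
By Bélanger, y₂/y₁ = ½[√(1 + 8Fr₁²) − 1] = ½[√601.5 − 1] = 11.8.
y₂ = 11.8 × 0.270 = 3.18 m.
Head loss: ΔE = (y₂ − y₁)³/(4y₁y₂) = (3.18 − 0.270)³/(4×0.270×3.18) = 24.5/3.43 = 7.15 m.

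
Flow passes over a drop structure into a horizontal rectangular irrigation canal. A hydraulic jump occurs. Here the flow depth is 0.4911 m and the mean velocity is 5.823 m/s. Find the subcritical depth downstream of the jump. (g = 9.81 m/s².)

Fr₁ = V₁/√(g·y₁) = 5.823/√(9.81×0.4911) = 2.653.
Bélanger equation: y₂/y₁ = ½[√(1 + 8Fr₁²) − 1] = ½[√57.305 − 1] = 3.285.
y₂ = 3.285 × 0.4911 = 1.613 m.

y₂ = 1.613 m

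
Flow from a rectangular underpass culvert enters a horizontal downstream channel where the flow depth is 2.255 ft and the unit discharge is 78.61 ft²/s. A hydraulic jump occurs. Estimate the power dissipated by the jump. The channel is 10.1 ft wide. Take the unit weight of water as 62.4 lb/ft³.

V₁ = q/y₁ = 78.61/2.255 = 34.86 ft/s. Fr₁ = V₁/√(g·y₁) = 34.86/√(32.2×2.255) = 4.091.
Sequent-depth ratio: y₂/y₁ = ½[√(1 + 8Fr₁²) − 1] = ½[√134.89 − 1] = 5.307.
y₂ = 5.307 × 2.255 = 11.97 ft.
Head loss: ΔE = (y₂ − y₁)³/(4y₁y₂) = (11.97 − 2.255)³/(4×2.255×11.97) = 916.2/107.9 = 8.488 ft.
Q = q·b = 78.61 × 10.1 = 794.0 cfs. P = γ·Q·ΔE/550 = 62.4 × 794.0 × 8.488 / 550 = 764.6 hp.

P = 764.6 hp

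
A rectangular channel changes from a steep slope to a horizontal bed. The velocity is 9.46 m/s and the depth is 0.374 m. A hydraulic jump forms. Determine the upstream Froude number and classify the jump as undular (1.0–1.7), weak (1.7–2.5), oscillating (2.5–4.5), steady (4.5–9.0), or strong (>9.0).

Fr₁ = V₁/√(g·y₁) = 9.46/√(9.81×0.374) = 4.94.
Fr₁ = 4.94 lies in the steady range.

Fr₁ = 4.94; steady jump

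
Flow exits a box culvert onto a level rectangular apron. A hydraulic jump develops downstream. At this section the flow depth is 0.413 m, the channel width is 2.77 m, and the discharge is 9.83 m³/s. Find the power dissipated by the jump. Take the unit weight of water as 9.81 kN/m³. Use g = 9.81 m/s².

P = 170 kW

q = Q/b = 9.83/2.77 = 3.55 m²/s; V₁ = q/y₁ = 8.59 m/s. Fr₁ = V₁/√(g·y₁) = 4.27.
Bélanger equation: y₂/y₁ = ½[√(1 + 8Fr₁²) − 1] = ½[√146.8 − 1] = 5.56.
y₂ = 5.56 × 0.413 = 2.30 m.
Head loss: ΔE = (y₂ − y₁)³/(4y₁y₂) = (2.30 − 0.413)³/(4×0.413×2.30) = 6.67/3.79 = 1.76 m.
P = γ·Q·ΔE = 9.81 × 9.83 × 1.76 = 170 kW.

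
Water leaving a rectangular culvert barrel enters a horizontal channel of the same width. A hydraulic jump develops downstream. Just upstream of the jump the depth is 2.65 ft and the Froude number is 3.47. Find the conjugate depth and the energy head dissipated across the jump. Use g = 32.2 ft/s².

y₂ = 11.7 ft; ΔE = 6.05 ft

Fr₁ = 3.47 (given).
Sequent-depth ratio: y₂/y₁ = ½[√(1 + 8Fr₁²) − 1] = ½[√97.33 − 1] = 4.43.
y₂ = 4.43 × 2.65 = 11.7 ft.
Head loss: ΔE = (y₂ − y₁)³/(4y₁y₂) = (11.7 − 2.65)³/(4×2.65×11.7) = 753/125 = 6.05 ft.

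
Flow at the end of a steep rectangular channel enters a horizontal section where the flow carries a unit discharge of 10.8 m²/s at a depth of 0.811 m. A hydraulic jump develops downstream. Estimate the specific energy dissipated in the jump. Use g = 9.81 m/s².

ΔE = 4.59 m

V₁ = q/y₁ = 10.8/0.811 = 13.3 m/s. Fr₁ = V₁/√(g·y₁) = 13.3/√(9.81×0.811) = 4.72.
Bélanger equation: y₂/y₁ = ½[√(1 + 8Fr₁²) − 1] = ½[√179.3 − 1] = 6.20.
y₂ = 6.20 × 0.811 = 5.02 m.
Head loss: ΔE = (y₂ − y₁)³/(4y₁y₂) = (5.02 − 0.811)³/(4×0.811×5.02) = 74.8/16.3 = 4.59 m.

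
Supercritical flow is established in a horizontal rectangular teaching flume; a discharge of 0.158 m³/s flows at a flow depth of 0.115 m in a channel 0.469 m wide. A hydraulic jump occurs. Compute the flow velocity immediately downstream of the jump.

V₂ = 0.853 m/s

q = Q/b = 0.158/0.469 = 0.337 m²/s; V₁ = q/y₁ = 2.93 m/s. Fr₁ = V₁/√(g·y₁) = 2.76.
Bélanger equation: y₂/y₁ = ½[√(1 + 8Fr₁²) − 1] = ½[√61.85 − 1] = 3.43.
y₂ = 3.43 × 0.115 = 0.395 m.
V₂ = q/y₂ = 0.337/0.395 = 0.853 m/s.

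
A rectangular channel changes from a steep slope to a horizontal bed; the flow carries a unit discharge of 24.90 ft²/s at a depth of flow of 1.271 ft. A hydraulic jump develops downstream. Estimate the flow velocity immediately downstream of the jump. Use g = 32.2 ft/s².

V₂ = 5.076 ft/s

V₁ = q/y₁ = 24.90/1.271 = 19.59 ft/s. Fr₁ = V₁/√(g·y₁) = 19.59/√(32.2×1.271) = 3.062.
By Bélanger, y₂/y₁ = ½[√(1 + 8Fr₁²) − 1] = ½[√76.023 − 1] = 3.860.
y₂ = 3.860 × 1.271 = 4.906 ft.
V₂ = q/y₂ = 24.90/4.906 = 5.076 ft/s.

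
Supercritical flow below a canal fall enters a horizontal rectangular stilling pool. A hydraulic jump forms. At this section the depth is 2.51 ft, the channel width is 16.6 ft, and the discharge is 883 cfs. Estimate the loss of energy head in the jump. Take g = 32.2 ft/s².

ΔE = 1.43 ft

q = Q/b = 883/16.6 = 53.2 ft²/s; V₁ = q/y₁ = 21.2 ft/s. Fr₁ = V₁/√(g·y₁) = 2.36.
By Bélanger, y₂/y₁ = ½[√(1 + 8Fr₁²) − 1] = ½[√45.45 − 1] = 2.87.
y₂ = 2.87 × 2.51 = 7.21 ft.
V₂ = q/y₂ = 53.2/7.21 = 7.38 ft/s. E₁ = y₁ + V₁²/2g = 9.48 ft; E₂ = y₂ + V₂²/2g = 8.05 ft. ΔE = E₁ − E₂ = 1.43 ft.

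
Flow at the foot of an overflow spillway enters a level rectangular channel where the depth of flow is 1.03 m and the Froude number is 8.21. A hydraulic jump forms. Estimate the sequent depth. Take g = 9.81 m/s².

Fr₁ = 8.21 (given).
Sequent-depth ratio: y₂/y₁ = ½[√(1 + 8Fr₁²) − 1] = ½[√540.2 − 1] = 11.1.
y₂ = 11.1 × 1.03 = 11.5 m.

y₂ = 11.5 m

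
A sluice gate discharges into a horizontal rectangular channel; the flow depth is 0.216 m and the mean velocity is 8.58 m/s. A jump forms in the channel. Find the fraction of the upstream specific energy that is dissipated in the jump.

ΔE/E₁ = 0.557 (55.7%)

Fr₁ = V₁/√(g·y₁) = 8.58/√(9.81×0.216) = 5.89.
From the momentum equation for a rectangular channel, y₂/y₁ = ½[√(1 + 8Fr₁²) − 1] = ½[√278.9 − 1] = 7.85.
y₂ = 7.85 × 0.216 = 1.70 m.
E₁ = y₁ + V₁²/2g = 3.97 m. ΔE = (y₂ − y₁)³/(4y₁y₂) = 2.21 m. ΔE/E₁ = 2.21/3.97 = 0.557.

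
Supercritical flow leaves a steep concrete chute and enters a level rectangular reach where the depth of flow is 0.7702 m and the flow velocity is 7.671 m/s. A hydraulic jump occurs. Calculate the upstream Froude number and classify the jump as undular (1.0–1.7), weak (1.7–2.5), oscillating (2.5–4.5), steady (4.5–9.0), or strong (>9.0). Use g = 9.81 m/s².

Fr₁ = V₁/√(g·y₁) = 7.671/√(9.81×0.7702) = 2.791.
Fr₁ = 2.791 lies in the oscillating range.

Fr₁ = 2.791; oscillating jump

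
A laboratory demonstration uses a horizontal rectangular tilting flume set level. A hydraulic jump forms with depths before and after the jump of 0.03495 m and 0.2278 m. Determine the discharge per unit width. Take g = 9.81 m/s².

q = 0.1013 m²/s

For a rectangular channel the momentum equation gives q² = ½·g·y₁·y₂·(y₁ + y₂) = ½×9.81×0.03495×0.2278×0.2627 = 0.01026.
q = √0.01026 = 0.1013 m²/s.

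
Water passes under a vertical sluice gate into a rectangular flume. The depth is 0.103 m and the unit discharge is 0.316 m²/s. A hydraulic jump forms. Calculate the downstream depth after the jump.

y₂ = 0.396 m

V₁ = q/y₁ = 0.316/0.103 = 3.07 m/s. Fr₁ = V₁/√(g·y₁) = 3.07/√(9.81×0.103) = 3.05.
From the momentum equation for a rectangular channel, y₂/y₁ = ½[√(1 + 8Fr₁²) − 1] = ½[√75.52 − 1] = 3.85.
y₂ = 3.85 × 0.103 = 0.396 m.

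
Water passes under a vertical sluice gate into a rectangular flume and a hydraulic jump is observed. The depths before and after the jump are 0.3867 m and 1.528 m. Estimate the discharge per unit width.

For a rectangular channel the momentum equation gives q² = ½·g·y₁·y₂·(y₁ + y₂) = ½×9.81×0.3867×1.528×1.915 = 5.549.
q = √5.549 = 2.356 m²/s.

q = 2.356 m²/s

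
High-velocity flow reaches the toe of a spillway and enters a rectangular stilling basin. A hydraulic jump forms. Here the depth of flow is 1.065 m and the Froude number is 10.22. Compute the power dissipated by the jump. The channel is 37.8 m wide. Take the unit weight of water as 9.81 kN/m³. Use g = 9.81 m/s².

Fr₁ = 10.22 (given).
From the momentum equation for a rectangular channel, y₂/y₁ = ½[√(1 + 8Fr₁²) − 1] = ½[√836.59 − 1] = 13.96.
y₂ = 13.96 × 1.065 = 14.87 m.
V₁ = Fr₁·√(g·y₁) = 10.22×√(9.81×1.065) = 33.03 m/s; q = V₁·y₁ = 35.18 m²/s. V₂ = q/y₂ = 35.18/14.87 = 2.366 m/s. E₁ = y₁ + V₁²/2g = 56.68 m; E₂ = y₂ + V₂²/2g = 15.15 m. ΔE = E₁ − E₂ = 41.53 m.
Q = q·b = 35.18 × 37.8 = 1330 m³/s. P = γ·Q·ΔE = 9.81 × 1330 × 41.53 = 541779 kW.

P = 541779 kW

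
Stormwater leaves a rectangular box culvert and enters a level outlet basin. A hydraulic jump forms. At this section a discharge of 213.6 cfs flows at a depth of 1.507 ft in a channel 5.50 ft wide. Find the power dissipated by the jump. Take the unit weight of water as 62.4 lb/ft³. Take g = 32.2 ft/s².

q = Q/b = 213.6/5.50 = 38.84 ft²/s; V₁ = q/y₁ = 25.77 ft/s. Fr₁ = V₁/√(g·y₁) = 3.699.
From the momentum equation for a rectangular channel, y₂/y₁ = ½[√(1 + 8Fr₁²) − 1] = ½[√110.49 − 1] = 4.756.
y₂ = 4.756 × 1.507 = 7.167 ft.
V₂ = q/y₂ = 38.84/7.167 = 5.419 ft/s. E₁ = y₁ + V₁²/2g = 11.82 ft; E₂ = y₂ + V₂²/2g = 7.623 ft. ΔE = E₁ − E₂ = 4.197 ft.
P = γ·Q·ΔE/550 = 62.4 × 213.6 × 4.197 / 550 = 101.7 hp.

P = 101.7 hp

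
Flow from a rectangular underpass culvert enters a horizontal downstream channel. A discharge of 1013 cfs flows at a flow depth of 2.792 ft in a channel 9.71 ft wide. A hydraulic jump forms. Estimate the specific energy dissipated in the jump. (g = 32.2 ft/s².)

q = Q/b = 1013/9.71 = 104.3 ft²/s; V₁ = q/y₁ = 37.37 ft/s. Fr₁ = V₁/√(g·y₁) = 3.941.
Conjugate-depth relation: y₂/y₁ = ½[√(1 + 8Fr₁²) − 1] = ½[√125.24 − 1] = 5.096.
y₂ = 5.096 × 2.792 = 14.23 ft.
Head loss: ΔE = (y₂ − y₁)³/(4y₁y₂) = (14.23 − 2.792)³/(4×2.792×14.23) = 1495/158.9 = 9.410 ft.

ΔE = 9.410 ft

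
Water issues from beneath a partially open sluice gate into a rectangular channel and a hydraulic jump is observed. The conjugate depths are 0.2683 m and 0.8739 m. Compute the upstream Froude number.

Fr₁ = 2.633

For a rectangular channel the momentum equation gives q² = ½·g·y₁·y₂·(y₁ + y₂) = ½×9.81×0.2683×0.8739×1.142 = 1.314.
q = √1.314 = 1.146 m²/s.
V₁ = q/y₁ = 4.272 m/s; Fr₁ = V₁/√(g·y₁) = 2.633.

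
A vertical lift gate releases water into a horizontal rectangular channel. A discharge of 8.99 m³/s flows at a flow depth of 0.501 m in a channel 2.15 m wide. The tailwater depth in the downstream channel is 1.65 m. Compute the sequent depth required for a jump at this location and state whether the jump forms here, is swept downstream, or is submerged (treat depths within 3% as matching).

y₂ = 2.43 m; the jump is swept downstream

q = Q/b = 8.99/2.15 = 4.18 m²/s; V₁ = q/y₁ = 8.35 m/s. Fr₁ = V₁/√(g·y₁) = 3.76.
By Bélanger, y₂/y₁ = ½[√(1 + 8Fr₁²) − 1] = ½[√114.4 − 1] = 4.85.
y₂ = 4.85 × 0.501 = 2.43 m.
Tailwater y_tw = 1.65 m: y_tw < y₂, so the jump is swept downstream.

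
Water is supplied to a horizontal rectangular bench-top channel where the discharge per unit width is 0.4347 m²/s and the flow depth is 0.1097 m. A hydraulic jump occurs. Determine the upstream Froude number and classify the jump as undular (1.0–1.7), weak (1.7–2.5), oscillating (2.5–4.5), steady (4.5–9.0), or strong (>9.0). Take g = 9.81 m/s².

Fr₁ = 3.820; oscillating jump

V₁ = q/y₁ = 0.4347/0.1097 = 3.963 m/s. Fr₁ = V₁/√(g·y₁) = 3.963/√(9.81×0.1097) = 3.820.
Fr₁ = 3.820 lies in the oscillating range.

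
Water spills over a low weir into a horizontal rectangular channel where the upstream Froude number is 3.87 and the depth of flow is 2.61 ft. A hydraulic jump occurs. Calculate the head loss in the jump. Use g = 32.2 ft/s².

ΔE = 8.33 ft

Fr₁ = 3.87 (given).
Conjugate-depth relation: y₂/y₁ = ½[√(1 + 8Fr₁²) − 1] = ½[√120.8 − 1] = 5.00.
y₂ = 5.00 × 2.61 = 13.0 ft.
V₁ = Fr₁·√(g·y₁) = 3.87×√(32.2×2.61) = 35.5 ft/s; q = V₁·y₁ = 92.6 ft²/s. V₂ = q/y₂ = 92.6/13.0 = 7.10 ft/s. E₁ = y₁ + V₁²/2g = 22.2 ft; E₂ = y₂ + V₂²/2g = 13.8 ft. ΔE = E₁ − E₂ = 8.33 ft.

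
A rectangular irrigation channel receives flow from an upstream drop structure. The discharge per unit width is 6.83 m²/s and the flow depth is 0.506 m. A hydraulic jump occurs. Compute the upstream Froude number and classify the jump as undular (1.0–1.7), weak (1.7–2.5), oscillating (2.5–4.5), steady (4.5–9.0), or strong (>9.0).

Fr₁ = 6.06; steady jump

V₁ = q/y₁ = 6.83/0.506 = 13.5 m/s. Fr₁ = V₁/√(g·y₁) = 13.5/√(9.81×0.506) = 6.06.
Fr₁ = 6.06 lies in the steady range.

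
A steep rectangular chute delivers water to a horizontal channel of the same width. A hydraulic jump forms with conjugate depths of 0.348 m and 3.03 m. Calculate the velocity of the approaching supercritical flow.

For a rectangular channel the momentum equation gives q² = ½·g·y₁·y₂·(y₁ + y₂) = ½×9.81×0.348×3.03×3.38 = 17.5.
q = √17.5 = 4.18 m²/s.
V₁ = q/y₁ = 4.18/0.348 = 12.0 m/s.

V₁ = 12.0 m/s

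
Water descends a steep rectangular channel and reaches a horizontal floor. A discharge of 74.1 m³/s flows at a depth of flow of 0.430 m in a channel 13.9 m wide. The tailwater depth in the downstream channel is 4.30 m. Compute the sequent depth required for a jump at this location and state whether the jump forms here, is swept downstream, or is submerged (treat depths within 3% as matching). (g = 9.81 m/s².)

q = Q/b = 74.1/13.9 = 5.33 m²/s; V₁ = q/y₁ = 12.4 m/s. Fr₁ = V₁/√(g·y₁) = 6.04.
From the momentum equation for a rectangular channel, y₂/y₁ = ½[√(1 + 8Fr₁²) − 1] = ½[√292.5 − 1] = 8.05.
y₂ = 8.05 × 0.430 = 3.46 m.
Tailwater y_tw = 4.30 m: y_tw > y₂, so the jump is submerged.

y₂ = 3.46 m; the jump is submerged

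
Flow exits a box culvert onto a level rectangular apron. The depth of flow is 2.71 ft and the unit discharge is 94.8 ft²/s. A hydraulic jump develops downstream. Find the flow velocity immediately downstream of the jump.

V₁ = q/y₁ = 94.8/2.71 = 35.0 ft/s. Fr₁ = V₁/√(g·y₁) = 35.0/√(32.2×2.71) = 3.74.
From the momentum equation for a rectangular channel, y₂/y₁ = ½[√(1 + 8Fr₁²) − 1] = ½[√113.2 − 1] = 4.82.
y₂ = 4.82 × 2.71 = 13.1 ft.
V₂ = q/y₂ = 94.8/13.1 = 7.26 ft/s.

V₂ = 7.26 ft/s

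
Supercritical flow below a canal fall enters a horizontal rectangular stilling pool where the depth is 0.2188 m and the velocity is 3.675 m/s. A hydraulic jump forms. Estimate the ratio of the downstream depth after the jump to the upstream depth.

Fr₁ = V₁/√(g·y₁) = 3.675/√(9.81×0.2188) = 2.508.
Conjugate-depth relation: y₂/y₁ = ½[√(1 + 8Fr₁²) − 1] = ½[√51.337 − 1] = 3.082.

y₂/y₁ = 3.082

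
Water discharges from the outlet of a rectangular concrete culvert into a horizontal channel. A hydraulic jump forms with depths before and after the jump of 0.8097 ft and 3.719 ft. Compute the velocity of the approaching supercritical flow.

For a rectangular channel the momentum equation gives q² = ½·g·y₁·y₂·(y₁ + y₂) = ½×32.2×0.8097×3.719×4.529 = 219.6.
q = √219.6 = 14.82 ft²/s.
V₁ = q/y₁ = 14.82/0.8097 = 18.30 ft/s.

V₁ = 18.30 ft/s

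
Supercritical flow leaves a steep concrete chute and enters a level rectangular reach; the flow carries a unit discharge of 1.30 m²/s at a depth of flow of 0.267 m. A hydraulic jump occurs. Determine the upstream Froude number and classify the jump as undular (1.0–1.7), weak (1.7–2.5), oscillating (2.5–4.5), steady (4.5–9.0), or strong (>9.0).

V₁ = q/y₁ = 1.30/0.267 = 4.87 m/s. Fr₁ = V₁/√(g·y₁) = 4.87/√(9.81×0.267) = 3.01.
Fr₁ = 3.01 lies in the oscillating range.

Fr₁ = 3.01; oscillating jump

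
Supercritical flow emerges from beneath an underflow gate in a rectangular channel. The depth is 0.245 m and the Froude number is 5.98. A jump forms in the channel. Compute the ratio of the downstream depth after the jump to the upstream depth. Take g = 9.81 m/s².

Fr₁ = 5.98 (given).
By Bélanger, y₂/y₁ = ½[√(1 + 8Fr₁²) − 1] = ½[√287.1 − 1] = 7.97.

y₂/y₁ = 7.97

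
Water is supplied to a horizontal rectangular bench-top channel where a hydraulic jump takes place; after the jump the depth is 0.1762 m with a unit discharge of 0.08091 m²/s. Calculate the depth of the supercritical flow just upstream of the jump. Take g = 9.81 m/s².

y₁ = 0.03574 m

V₂ = q/y₂ = 0.08091/0.1762 = 0.4592 m/s; Fr₂ = V₂/√(g·y₂) = 0.3493.
From the momentum equation (using Fr₂), y₁/y₂ = ½[√(1 + 8Fr₂²) − 1] = ½[√1.9759 − 1] = 0.2028.
y₁ = 0.2028 × 0.1762 = 0.03574 m.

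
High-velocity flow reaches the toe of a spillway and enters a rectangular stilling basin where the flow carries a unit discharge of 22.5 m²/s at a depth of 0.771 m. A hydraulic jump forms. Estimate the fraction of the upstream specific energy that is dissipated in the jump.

ΔE/E₁ = 0.742 (74.2%)

V₁ = q/y₁ = 22.5/0.771 = 29.2 m/s. Fr₁ = V₁/√(g·y₁) = 29.2/√(9.81×0.771) = 10.6.
By Bélanger, y₂/y₁ = ½[√(1 + 8Fr₁²) − 1] = ½[√901.8 − 1] = 14.5.
y₂ = 14.5 × 0.771 = 11.2 m.
E₁ = y₁ + V₁²/2g = 44.2 m. ΔE = (y₂ − y₁)³/(4y₁y₂) = 32.8 m. ΔE/E₁ = 32.8/44.2 = 0.742.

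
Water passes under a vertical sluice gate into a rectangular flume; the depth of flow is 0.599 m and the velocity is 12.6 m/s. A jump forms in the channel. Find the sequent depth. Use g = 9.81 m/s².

y₂ = 4.11 m

Fr₁ = V₁/√(g·y₁) = 12.6/√(9.81×0.599) = 5.20.
By Bélanger, y₂/y₁ = ½[√(1 + 8Fr₁²) − 1] = ½[√217.1 − 1] = 6.87.
y₂ = 6.87 × 0.599 = 4.11 m.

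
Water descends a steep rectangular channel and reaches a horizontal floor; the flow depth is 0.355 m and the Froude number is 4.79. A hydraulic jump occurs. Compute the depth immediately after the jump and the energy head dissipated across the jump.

y₂ = 2.23 m; ΔE = 2.09 m

Fr₁ = 4.79 (given).
Bélanger equation: y₂/y₁ = ½[√(1 + 8Fr₁²) − 1] = ½[√184.6 − 1] = 6.29.
y₂ = 6.29 × 0.355 = 2.23 m.
Head loss: ΔE = (y₂ − y₁)³/(4y₁y₂) = (2.23 − 0.355)³/(4×0.355×2.23) = 6.63/3.17 = 2.09 m.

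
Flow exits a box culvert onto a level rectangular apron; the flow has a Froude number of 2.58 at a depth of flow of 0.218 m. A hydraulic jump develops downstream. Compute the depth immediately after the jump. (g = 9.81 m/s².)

y₂ = 0.694 m

Fr₁ = 2.58 (given).
Conjugate-depth relation: y₂/y₁ = ½[√(1 + 8Fr₁²) − 1] = ½[√54.25 − 1] = 3.18.
y₂ = 3.18 × 0.218 = 0.694 m.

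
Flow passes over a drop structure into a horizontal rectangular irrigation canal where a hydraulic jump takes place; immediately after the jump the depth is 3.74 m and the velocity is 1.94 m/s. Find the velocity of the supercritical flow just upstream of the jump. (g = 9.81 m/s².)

V₁ = 11.1 m/s

Fr₂ = V₂/√(g·y₂) = 1.94/√(9.81×3.74) = 0.320.
Applying the sequent-depth relation in reverse, y₁/y₂ = ½[√(1 + 8Fr₂²) − 1] = ½[√1.821 − 1] = 0.175.
y₁ = 0.175 × 3.74 = 0.653 m.
V₁ = q/y₁ = 7.26/0.653 = 11.1 m/s.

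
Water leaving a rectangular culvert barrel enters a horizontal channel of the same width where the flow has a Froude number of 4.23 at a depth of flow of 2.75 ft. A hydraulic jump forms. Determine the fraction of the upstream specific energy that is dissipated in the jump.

ΔE/E₁ = 0.417 (41.7%)

Fr₁ = 4.23 (given).
By Bélanger, y₂/y₁ = ½[√(1 + 8Fr₁²) − 1] = ½[√144.1 − 1] = 5.50.
y₂ = 5.50 × 2.75 = 15.1 ft.
E₁ = y₁(1 + Fr₁²/2) = 2.75×(1 + 4.23²/2) = 27.4 ft. ΔE = (y₂ − y₁)³/(4y₁y₂) = 11.4 ft. ΔE/E₁ = 11.4/27.4 = 0.417.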